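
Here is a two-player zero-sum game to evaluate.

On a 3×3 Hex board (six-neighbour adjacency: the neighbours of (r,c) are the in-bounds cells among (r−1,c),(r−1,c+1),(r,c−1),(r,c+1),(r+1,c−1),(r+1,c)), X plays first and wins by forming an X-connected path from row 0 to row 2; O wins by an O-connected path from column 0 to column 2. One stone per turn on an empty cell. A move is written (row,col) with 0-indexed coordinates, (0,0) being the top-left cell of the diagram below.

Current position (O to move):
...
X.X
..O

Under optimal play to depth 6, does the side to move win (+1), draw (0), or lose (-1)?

value(.../X.X/..O, O) = -1

[.../X.X/..O] O move#1: (0,0):-1/O../X.X/..O*, (0,1):-1/.O./X.X/..O, (0,2):-1/..O/X.X/..O, (1,1):-1/.../XOX/..O, (2,0):-1/.../X.X/O.O, (2,1):-1/.../X.X/.OO
[O../X.X/..O] X move#2: (0,1):+1/OX./X.X/..O*, (0,2):+1/O.X/X.X/..O, (1,1):+1/O../XXX/..O, (2,0):+1/O../X.X/X.O, (2,1):+1/O../X.X/.XO
[OX./X.X/..O] O move#3: (0,2):-1/OXO/X.X/..O*, (1,1):-1/OX./XOX/..O, (2,0):-1/OX./X.X/O.O, (2,1):-1/OX./X.X/.OO
[OXO/X.X/..O] X move#4: (1,1):+1/OXO/XXX/..O*, (2,0):+1/OXO/X.X/X.O, (2,1):+1/OXO/X.X/.XO
[OXO/XXX/..O] O move#5: (2,0):-1/OXO/XXX/O.O*, (2,1):-1/OXO/XXX/.OO
[OXO/XXX/O.O] X move#6: (2,1):+1/OXO/XXX/OXO*
[OXO/XXX/OXO] end (terminal -1, O#7); searched .../X.X/..O to 6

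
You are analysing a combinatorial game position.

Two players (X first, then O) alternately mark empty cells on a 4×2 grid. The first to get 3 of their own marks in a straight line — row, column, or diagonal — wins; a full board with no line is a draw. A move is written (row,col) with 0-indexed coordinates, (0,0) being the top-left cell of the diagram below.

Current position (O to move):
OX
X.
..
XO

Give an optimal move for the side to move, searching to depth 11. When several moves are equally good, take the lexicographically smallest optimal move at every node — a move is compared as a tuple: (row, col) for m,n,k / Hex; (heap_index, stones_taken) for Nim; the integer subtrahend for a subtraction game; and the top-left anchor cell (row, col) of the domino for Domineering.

p1 O@[OX/X./../XO]: (1,1)[OX/XO/../XO]-1 (2,0)[OX/X./O./XO]+0* (2,1)[OX/X./.O/XO]-1
p2 X@[OX/X./O./XO]: (1,1)[OX/XX/O./XO]+0* (2,1)[OX/X./OX/XO]+0
p3 O@[OX/XX/O./XO]: (2,1)[OX/XX/OO/XO]+0*
p4 X@[OX/XX/OO/XO] terminal +0; root [OX/X./../XO] d11

O's best at [OX/X./../XO]: (2,0)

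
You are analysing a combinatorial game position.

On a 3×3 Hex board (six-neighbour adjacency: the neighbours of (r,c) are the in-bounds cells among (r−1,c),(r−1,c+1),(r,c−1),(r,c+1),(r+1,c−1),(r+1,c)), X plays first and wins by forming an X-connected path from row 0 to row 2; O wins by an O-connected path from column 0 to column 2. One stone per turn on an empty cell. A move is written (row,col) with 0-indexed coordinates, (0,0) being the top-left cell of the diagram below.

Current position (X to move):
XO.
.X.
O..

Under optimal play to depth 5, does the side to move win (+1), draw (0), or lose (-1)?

[XO./.X./O..] X move#1: (0,2):-1/XOX/.X./O.., (1,0):-1/XO./XX./O.., (1,2):+1/XO./.XX/O..*, (2,1):+1/XO./.X./OX., (2,2):+1/XO./.X./O.X
[XO./.XX/O..] O move#2: (0,2):-1/XOO/.XX/O..*, (1,0):-1/XO./OXX/O.., (2,1):-1/XO./.XX/OO., (2,2):-1/XO./.XX/O.O
[XOO/.XX/O..] X move#3: (1,0):+1/XOO/XXX/O..*, (2,1):-1/XOO/.XX/OX., (2,2):-1/XOO/.XX/O.X
[XOO/XXX/O..] O move#4: (2,1):-1/XOO/XXX/OO.*, (2,2):-1/XOO/XXX/O.O
[XOO/XXX/OO.] X move#5: (2,2):+1/XOO/XXX/OOX*
[XOO/XXX/OOX] end (terminal -1, O#6); searched XO./.X./O.. to 5

value(XO./.X./O.., X) = +1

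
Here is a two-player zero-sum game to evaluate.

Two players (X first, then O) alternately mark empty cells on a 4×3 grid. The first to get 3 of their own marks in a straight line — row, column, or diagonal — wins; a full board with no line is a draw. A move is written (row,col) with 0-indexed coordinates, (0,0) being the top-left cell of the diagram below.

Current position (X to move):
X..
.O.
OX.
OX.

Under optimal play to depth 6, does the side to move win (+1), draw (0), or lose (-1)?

ply 1, X at X../.O./OX./OX. | (0,1)=-1→XX./.O./OX./OX.*; (0,2)=-1→X.X/.O./OX./OX.; (1,0)=-1→X../XO./OX./OX.; (1,2)=-1→X../.OX/OX./OX.; (2,2)=-1→X../.O./OXX/OX.; (3,2)=-1→X../.O./OX./OXX
ply 2, O at XX./.O./OX./OX. | (0,2)=+1→XXO/.O./OX./OX.*; (1,0)=+1→XX./OO./OX./OX.; (1,2)=-1→XX./.OO/OX./OX.; (2,2)=-1→XX./.O./OXO/OX.; (3,2)=-1→XX./.O./OX./OXO
ply 3: XXO/.O./OX./OX. is terminal -1 (X); from X../.O./OX./OX. depth 6

value(X../.O./OX./OX., X) = -1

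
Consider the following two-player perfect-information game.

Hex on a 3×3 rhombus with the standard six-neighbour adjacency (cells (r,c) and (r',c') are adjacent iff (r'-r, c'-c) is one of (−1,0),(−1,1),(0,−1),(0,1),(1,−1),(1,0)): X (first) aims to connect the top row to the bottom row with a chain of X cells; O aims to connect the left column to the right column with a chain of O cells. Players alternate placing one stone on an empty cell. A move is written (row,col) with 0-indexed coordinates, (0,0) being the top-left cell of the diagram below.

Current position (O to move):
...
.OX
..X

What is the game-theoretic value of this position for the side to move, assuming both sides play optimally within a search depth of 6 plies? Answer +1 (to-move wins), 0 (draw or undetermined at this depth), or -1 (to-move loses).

value(.../.OX/..X, O) = +1

ply 1, O at .../.OX/..X | (0,0)=-1→O../.OX/..X; (0,1)=-1→.O./.OX/..X; (0,2)=+1→..O/.OX/..X*; (1,0)=-1→.../OOX/..X; (2,0)=-1→.../.OX/O.X; (2,1)=-1→.../.OX/.OX
ply 2, X at ..O/.OX/..X | (0,0)=-1→X.O/.OX/..X*; (0,1)=-1→.XO/.OX/..X; (1,0)=-1→..O/XOX/..X; (2,0)=-1→..O/.OX/X.X; (2,1)=-1→..O/.OX/.XX
ply 3, O at X.O/.OX/..X | (0,1)=+1→XOO/.OX/..X*; (1,0)=+1→X.O/OOX/..X; (2,0)=+1→X.O/.OX/O.X; (2,1)=+1→X.O/.OX/.OX
ply 4, X at XOO/.OX/..X | (1,0)=-1→XOO/XOX/..X*; (2,0)=-1→XOO/.OX/X.X; (2,1)=-1→XOO/.OX/.XX
ply 5, O at XOO/XOX/..X | (2,0)=+1→XOO/XOX/O.X*; (2,1)=-1→XOO/XOX/.OX
ply 6: XOO/XOX/O.X is terminal -1 (X); from .../.OX/..X depth 6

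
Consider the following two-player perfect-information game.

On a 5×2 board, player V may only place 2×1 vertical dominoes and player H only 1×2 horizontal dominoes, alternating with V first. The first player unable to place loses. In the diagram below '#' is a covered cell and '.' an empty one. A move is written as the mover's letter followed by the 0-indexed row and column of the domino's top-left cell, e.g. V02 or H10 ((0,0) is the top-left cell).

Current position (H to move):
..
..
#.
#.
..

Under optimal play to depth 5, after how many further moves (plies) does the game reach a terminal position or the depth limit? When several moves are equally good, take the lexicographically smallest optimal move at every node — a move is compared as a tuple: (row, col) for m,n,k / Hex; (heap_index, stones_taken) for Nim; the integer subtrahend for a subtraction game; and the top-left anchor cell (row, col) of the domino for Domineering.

PV length from [../../#./#./..]: 3 plies

ply 1, H at ../../#./#./.. | H00=+1→##/../#./#./..*; H10=+1→../##/#./#./..; H40=-1→../../#./#./##
ply 2, V at ##/../#./#./.. | V11=-1→##/.#/##/#./..*; V21=-1→##/../##/##/..; V31=-1→##/../#./##/.#
ply 3, H at ##/.#/##/#./.. | H40=+1→##/.#/##/#./##*
ply 4: ##/.#/##/#./## is terminal -1 (V); from ../../#./#./.. depth 5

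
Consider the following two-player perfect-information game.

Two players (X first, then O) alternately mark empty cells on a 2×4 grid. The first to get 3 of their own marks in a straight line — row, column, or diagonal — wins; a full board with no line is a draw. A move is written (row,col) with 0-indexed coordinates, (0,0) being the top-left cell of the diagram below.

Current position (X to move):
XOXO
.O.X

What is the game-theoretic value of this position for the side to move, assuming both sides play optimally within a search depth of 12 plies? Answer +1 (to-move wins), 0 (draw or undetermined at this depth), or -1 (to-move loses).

value(XOXO/.O.X, X) = 0

[XOXO/.O.X] X move#1: (1,0):+0/XOXO/XO.X*, (1,2):+0/XOXO/.OXX
[XOXO/XO.X] O move#2: (1,2):+0/XOXO/XOOX*
[XOXO/XOOX] end (terminal +0, X#3); searched XOXO/.O.X to 12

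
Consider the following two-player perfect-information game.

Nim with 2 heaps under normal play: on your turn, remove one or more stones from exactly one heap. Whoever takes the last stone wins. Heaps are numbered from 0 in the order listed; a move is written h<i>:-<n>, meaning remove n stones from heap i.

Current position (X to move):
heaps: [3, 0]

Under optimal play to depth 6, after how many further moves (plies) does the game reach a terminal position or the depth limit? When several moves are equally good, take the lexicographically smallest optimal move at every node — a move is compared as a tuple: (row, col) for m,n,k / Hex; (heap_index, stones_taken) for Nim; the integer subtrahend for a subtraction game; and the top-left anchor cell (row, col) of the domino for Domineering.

p1 X@[(3,0)]: h0:-1[(2,0)]-1 h0:-2[(1,0)]-1 h0:-3[(0,0)]+1*
p2 O@[(0,0)] terminal -1; root [(3,0)] d6

PV length from [(3,0)]: 1 ply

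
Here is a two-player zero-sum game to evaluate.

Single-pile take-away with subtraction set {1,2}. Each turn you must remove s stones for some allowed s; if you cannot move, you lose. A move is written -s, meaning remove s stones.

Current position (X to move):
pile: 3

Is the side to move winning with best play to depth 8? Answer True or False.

[3] X move#1: -1:-1/2*, -2:-1/1
[2] O move#2: -1:-1/1, -2:+1/0*
[0] end (terminal -1, X#3); searched 3 to 8

X winning at [3]: False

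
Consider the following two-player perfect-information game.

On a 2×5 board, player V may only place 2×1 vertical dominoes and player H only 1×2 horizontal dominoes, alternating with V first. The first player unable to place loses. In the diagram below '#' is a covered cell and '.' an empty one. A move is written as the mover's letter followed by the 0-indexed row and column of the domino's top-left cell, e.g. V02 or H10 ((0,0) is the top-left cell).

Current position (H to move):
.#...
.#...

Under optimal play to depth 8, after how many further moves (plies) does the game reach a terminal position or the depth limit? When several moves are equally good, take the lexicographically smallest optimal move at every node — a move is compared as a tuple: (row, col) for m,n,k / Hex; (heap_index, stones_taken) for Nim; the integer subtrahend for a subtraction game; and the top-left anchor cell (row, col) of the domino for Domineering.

ply 1, H at .#.../.#... | H02=-1→.###./.#...*; H03=-1→.#.##/.#...; H12=-1→.#.../.###.; H13=-1→.#.../.#.##
ply 2, V at .###./.#... | V00=-1→####./##...; V04=+1→.####/.#..#*
ply 3, H at .####/.#..# | H12=-1→.####/.####*
ply 4, V at .####/.#### | V00=+1→#####/#####*
ply 5: #####/##### is terminal -1 (H); from .#.../.#... depth 8

PV length from [.#.../.#...]: 4 plies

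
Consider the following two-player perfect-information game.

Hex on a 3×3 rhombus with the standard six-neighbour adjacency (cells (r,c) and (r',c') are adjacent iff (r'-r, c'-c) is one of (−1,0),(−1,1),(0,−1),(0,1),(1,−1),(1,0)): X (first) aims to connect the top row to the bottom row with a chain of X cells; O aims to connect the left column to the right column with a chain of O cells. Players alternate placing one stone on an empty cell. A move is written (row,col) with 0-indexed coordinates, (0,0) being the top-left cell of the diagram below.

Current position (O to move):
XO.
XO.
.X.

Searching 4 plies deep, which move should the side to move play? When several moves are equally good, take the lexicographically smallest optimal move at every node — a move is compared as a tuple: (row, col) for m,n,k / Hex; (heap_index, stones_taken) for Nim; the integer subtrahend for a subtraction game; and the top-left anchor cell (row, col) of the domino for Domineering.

[XO./XO./.X.] O move#1: (0,2):-1/XOO/XO./.X., (1,2):-1/XO./XOO/.X., (2,0):+1/XO./XO./OX.*, (2,2):-1/XO./XO./.XO
[XO./XO./OX.] X move#2: (0,2):-1/XOX/XO./OX.*, (1,2):-1/XO./XOX/OX., (2,2):-1/XO./XO./OXX
[XOX/XO./OX.] O move#3: (1,2):+1/XOX/XOO/OX.*, (2,2):-1/XOX/XO./OXO
[XOX/XOO/OX.] end (terminal -1, X#4); searched XO./XO./.X. to 4

O's best at [XO./XO./.X.]: (2,0)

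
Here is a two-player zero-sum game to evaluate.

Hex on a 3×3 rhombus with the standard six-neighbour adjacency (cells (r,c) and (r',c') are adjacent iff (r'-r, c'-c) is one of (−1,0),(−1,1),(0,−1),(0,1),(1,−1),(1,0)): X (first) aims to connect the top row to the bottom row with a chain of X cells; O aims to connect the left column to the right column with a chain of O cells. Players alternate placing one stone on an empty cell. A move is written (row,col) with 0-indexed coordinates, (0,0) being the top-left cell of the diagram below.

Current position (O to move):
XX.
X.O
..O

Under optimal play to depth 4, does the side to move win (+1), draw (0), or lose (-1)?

value(XX./X.O/..O, O) = +1

[XX./X.O/..O] O move#1: (0,2):-1/XXO/X.O/..O, (1,1):-1/XX./XOO/..O, (2,0):+1/XX./X.O/O.O*, (2,1):-1/XX./X.O/.OO
[XX./X.O/O.O] X move#2: (0,2):-1/XXX/X.O/O.O*, (1,1):-1/XX./XXO/O.O, (2,1):-1/XX./X.O/OXO
[XXX/X.O/O.O] O move#3: (1,1):+1/XXX/XOO/O.O*, (2,1):+1/XXX/X.O/OOO
[XXX/XOO/O.O] end (terminal -1, X#4); searched XX./X.O/..O to 4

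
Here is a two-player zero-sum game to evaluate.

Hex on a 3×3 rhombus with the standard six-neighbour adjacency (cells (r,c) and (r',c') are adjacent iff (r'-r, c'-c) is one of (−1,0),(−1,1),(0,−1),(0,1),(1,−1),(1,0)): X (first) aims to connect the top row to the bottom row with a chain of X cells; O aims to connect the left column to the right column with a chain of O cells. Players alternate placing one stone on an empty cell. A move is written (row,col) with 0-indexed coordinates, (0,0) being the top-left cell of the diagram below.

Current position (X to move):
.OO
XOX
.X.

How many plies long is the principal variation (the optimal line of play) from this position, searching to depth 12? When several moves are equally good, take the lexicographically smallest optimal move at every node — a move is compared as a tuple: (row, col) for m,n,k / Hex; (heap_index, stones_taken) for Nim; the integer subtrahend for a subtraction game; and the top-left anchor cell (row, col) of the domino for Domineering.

PV length from [.OO/XOX/.X.]: 2 plies

[.OO/XOX/.X.] X move#1: (0,0):-1/XOO/XOX/.X.*, (2,0):-1/.OO/XOX/XX., (2,2):-1/.OO/XOX/.XX
[XOO/XOX/.X.] O move#2: (2,0):+1/XOO/XOX/OX.*, (2,2):-1/XOO/XOX/.XO
[XOO/XOX/OX.] end (terminal -1, X#3); searched .OO/XOX/.X. to 12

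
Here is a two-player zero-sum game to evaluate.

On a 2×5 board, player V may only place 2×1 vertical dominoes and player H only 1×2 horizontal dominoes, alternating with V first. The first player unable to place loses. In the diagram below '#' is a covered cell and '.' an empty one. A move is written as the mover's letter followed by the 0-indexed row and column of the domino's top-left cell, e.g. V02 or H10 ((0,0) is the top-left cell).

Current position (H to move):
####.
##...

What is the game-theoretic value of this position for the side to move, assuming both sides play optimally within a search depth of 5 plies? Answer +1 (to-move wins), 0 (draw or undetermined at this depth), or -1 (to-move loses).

value(####./##..., H) = +1

ply 1, H at ####./##... | H12=-1→####./####.; H13=+1→####./##.##*
ply 2: ####./##.## is terminal -1 (V); from ####./##... depth 5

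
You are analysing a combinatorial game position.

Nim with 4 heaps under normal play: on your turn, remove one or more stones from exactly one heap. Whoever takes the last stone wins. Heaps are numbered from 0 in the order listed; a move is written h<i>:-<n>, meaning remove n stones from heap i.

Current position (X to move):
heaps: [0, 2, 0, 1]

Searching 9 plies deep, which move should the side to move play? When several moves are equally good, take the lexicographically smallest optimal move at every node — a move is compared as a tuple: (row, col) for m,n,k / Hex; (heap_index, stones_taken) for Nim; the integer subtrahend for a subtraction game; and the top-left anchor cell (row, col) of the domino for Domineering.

ply 1, X at (0,2,0,1) | h1:-1=+1→(0,1,0,1)*; h1:-2=-1→(0,0,0,1); h3:-1=-1→(0,2,0,0)
ply 2, O at (0,1,0,1) | h1:-1=-1→(0,0,0,1)*; h3:-1=-1→(0,1,0,0)
ply 3, X at (0,0,0,1) | h3:-1=+1→(0,0,0,0)*
ply 4: (0,0,0,0) is terminal -1 (O); from (0,2,0,1) depth 9

X's best at [(0,2,0,1)]: h1:-1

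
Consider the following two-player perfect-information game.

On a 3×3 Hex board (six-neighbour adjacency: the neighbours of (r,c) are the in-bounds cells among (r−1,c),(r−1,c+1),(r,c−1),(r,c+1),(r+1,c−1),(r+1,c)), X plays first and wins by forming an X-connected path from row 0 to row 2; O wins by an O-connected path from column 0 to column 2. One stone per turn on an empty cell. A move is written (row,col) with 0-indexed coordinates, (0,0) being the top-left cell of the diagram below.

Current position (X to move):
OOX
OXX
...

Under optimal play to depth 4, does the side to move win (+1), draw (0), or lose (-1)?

value(OOX/OXX/..., X) = +1

p1 X@[OOX/OXX/...]: (2,0)[OOX/OXX/X..]+1* (2,1)[OOX/OXX/.X.]+1 (2,2)[OOX/OXX/..X]+1
p2 O@[OOX/OXX/X..] terminal -1; root [OOX/OXX/...] d4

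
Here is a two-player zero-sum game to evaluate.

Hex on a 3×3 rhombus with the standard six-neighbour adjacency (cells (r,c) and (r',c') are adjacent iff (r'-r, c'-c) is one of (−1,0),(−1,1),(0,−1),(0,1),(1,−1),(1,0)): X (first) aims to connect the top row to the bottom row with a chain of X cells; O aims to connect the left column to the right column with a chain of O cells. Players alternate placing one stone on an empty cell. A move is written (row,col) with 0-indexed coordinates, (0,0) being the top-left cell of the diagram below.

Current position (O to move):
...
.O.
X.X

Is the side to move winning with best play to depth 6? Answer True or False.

ply 1, O at .../.O./X.X | (0,0)=+1→O../.O./X.X*; (0,1)=+1→.O./.O./X.X; (0,2)=-1→..O/.O./X.X; (1,0)=+1→.../OO./X.X; (1,2)=-1→.../.OO/X.X; (2,1)=-1→.../.O./XOX
ply 2, X at O../.O./X.X | (0,1)=-1→OX./.O./X.X*; (0,2)=-1→O.X/.O./X.X; (1,0)=-1→O../XO./X.X; (1,2)=-1→O../.OX/X.X; (2,1)=-1→O../.O./XXX
ply 3, O at OX./.O./X.X | (0,2)=-1→OXO/.O./X.X; (1,0)=+1→OX./OO./X.X*; (1,2)=-1→OX./.OO/X.X; (2,1)=-1→OX./.O./XOX
ply 4, X at OX./OO./X.X | (0,2)=-1→OXX/OO./X.X*; (1,2)=-1→OX./OOX/X.X; (2,1)=-1→OX./OO./XXX
ply 5, O at OXX/OO./X.X | (1,2)=+1→OXX/OOO/X.X*; (2,1)=-1→OXX/OO./XOX
ply 6: OXX/OOO/X.X is terminal -1 (X); from .../.O./X.X depth 6

O winning at [.../.O./X.X]: True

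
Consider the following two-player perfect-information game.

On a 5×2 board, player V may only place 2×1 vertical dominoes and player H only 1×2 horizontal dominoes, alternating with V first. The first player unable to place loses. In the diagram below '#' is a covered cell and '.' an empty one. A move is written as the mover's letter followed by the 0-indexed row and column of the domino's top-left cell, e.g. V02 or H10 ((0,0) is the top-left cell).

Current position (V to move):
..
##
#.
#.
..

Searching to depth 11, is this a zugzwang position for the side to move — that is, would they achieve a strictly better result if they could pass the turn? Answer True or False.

zugzwang(../##/#./#./.., V) = False

ply 1, V at ../##/#./#./.. | V21=-1→../##/##/##/..*; V31=-1→../##/#./##/.#
ply 2, H at ../##/##/##/.. | H00=+1→##/##/##/##/..*; H40=+1→../##/##/##/##
ply 3: ##/##/##/##/.. is terminal -1 (V); from ../##/#./#./.. depth 11
if V skipped the turn, H would face:
~ ply 1, H at ../##/#./#./.. | H00=-1→##/##/#./#./..; H40=+1→../##/#./#./##*
~ ply 2, V at ../##/#./#./## | V21=-1→../##/##/##/##*
~ ply 3, H at ../##/##/##/## | H00=+1→##/##/##/##/##*
~ ply 4: ##/##/##/##/## is terminal -1 (V); from ../##/#./#./.. depth 11
compare (V): move=-1 vs pass=-1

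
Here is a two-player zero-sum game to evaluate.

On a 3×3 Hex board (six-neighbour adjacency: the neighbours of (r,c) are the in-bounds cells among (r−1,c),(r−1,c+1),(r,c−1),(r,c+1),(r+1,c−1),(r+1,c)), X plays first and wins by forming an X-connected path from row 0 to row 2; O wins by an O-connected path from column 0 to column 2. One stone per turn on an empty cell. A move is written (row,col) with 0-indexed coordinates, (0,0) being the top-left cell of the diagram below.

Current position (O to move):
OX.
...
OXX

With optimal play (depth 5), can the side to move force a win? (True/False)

O winning at [OX./.../OXX]: True

ply 1, O at OX./.../OXX | (0,2)=-1→OXO/.../OXX; (1,0)=-1→OX./O../OXX; (1,1)=+1→OX./.O./OXX*; (1,2)=-1→OX./..O/OXX
ply 2, X at OX./.O./OXX | (0,2)=-1→OXX/.O./OXX*; (1,0)=-1→OX./XO./OXX; (1,2)=-1→OX./.OX/OXX
ply 3, O at OXX/.O./OXX | (1,0)=-1→OXX/OO./OXX; (1,2)=+1→OXX/.OO/OXX*
ply 4: OXX/.OO/OXX is terminal -1 (X); from OX./.../OXX depth 5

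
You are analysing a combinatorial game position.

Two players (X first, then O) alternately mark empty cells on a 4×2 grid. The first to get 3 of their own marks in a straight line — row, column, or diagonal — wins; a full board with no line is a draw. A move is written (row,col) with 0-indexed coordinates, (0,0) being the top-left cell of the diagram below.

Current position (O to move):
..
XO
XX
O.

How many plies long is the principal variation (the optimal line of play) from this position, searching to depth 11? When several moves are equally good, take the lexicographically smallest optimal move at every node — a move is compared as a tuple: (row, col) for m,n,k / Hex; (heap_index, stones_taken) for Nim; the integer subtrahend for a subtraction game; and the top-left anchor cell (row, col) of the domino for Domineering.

ply 1, O at ../XO/XX/O. | (0,0)=+0→O./XO/XX/O.*; (0,1)=-1→.O/XO/XX/O.; (3,1)=-1→../XO/XX/OO
ply 2, X at O./XO/XX/O. | (0,1)=+0→OX/XO/XX/O.*; (3,1)=+0→O./XO/XX/OX
ply 3, O at OX/XO/XX/O. | (3,1)=+0→OX/XO/XX/OO*
ply 4: OX/XO/XX/OO is terminal +0 (X); from ../XO/XX/O. depth 11

PV length from [../XO/XX/O.]: 3 plies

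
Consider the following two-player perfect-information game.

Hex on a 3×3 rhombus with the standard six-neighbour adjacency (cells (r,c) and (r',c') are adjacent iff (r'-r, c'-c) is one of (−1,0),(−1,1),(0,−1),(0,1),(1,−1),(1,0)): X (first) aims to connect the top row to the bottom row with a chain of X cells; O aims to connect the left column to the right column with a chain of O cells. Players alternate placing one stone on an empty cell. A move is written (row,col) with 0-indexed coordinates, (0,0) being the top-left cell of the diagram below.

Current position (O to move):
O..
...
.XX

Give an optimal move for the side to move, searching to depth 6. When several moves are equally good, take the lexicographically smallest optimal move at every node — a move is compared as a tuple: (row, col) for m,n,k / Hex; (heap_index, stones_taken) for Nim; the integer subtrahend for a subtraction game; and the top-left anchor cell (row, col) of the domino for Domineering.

O's best at [O../.../.XX]: (0,2)

ply 1, O at O../.../.XX | (0,1)=-1→OO./.../.XX; (0,2)=+1→O.O/.../.XX*; (1,0)=-1→O../O../.XX; (1,1)=+1→O../.O./.XX; (1,2)=-1→O../..O/.XX; (2,0)=-1→O../.../OXX
ply 2, X at O.O/.../.XX | (0,1)=-1→OXO/.../.XX*; (1,0)=-1→O.O/X../.XX; (1,1)=-1→O.O/.X./.XX; (1,2)=-1→O.O/..X/.XX; (2,0)=-1→O.O/.../XXX
ply 3, O at OXO/.../.XX | (1,0)=-1→OXO/O../.XX; (1,1)=+1→OXO/.O./.XX*; (1,2)=-1→OXO/..O/.XX; (2,0)=-1→OXO/.../OXX
ply 4, X at OXO/.O./.XX | (1,0)=-1→OXO/XO./.XX*; (1,2)=-1→OXO/.OX/.XX; (2,0)=-1→OXO/.O./XXX
ply 5, O at OXO/XO./.XX | (1,2)=-1→OXO/XOO/.XX; (2,0)=+1→OXO/XO./OXX*
ply 6: OXO/XO./OXX is terminal -1 (X); from O../.../.XX depth 6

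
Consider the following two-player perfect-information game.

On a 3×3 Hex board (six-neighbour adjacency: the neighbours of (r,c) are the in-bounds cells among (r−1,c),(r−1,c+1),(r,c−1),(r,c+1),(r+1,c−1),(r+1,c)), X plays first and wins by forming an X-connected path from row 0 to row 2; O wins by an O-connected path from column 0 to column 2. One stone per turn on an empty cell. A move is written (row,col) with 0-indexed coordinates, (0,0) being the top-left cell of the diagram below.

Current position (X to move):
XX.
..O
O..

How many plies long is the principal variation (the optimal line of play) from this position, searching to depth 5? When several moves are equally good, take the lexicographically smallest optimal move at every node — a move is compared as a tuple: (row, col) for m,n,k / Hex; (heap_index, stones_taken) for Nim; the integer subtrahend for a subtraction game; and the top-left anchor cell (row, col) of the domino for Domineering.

PV length from [XX./..O/O..]: 4 plies

ply 1, X at XX./..O/O.. | (0,2)=-1→XXX/..O/O..*; (1,0)=-1→XX./X.O/O..; (1,1)=-1→XX./.XO/O..; (2,1)=-1→XX./..O/OX.; (2,2)=-1→XX./..O/O.X
ply 2, O at XXX/..O/O.. | (1,0)=+1→XXX/O.O/O..*; (1,1)=+1→XXX/.OO/O..; (2,1)=+1→XXX/..O/OO.; (2,2)=+1→XXX/..O/O.O
ply 3, X at XXX/O.O/O.. | (1,1)=-1→XXX/OXO/O..*; (2,1)=-1→XXX/O.O/OX.; (2,2)=-1→XXX/O.O/O.X
ply 4, O at XXX/OXO/O.. | (2,1)=+1→XXX/OXO/OO.*; (2,2)=-1→XXX/OXO/O.O
ply 5: XXX/OXO/OO. is terminal -1 (X); from XX./..O/O.. depth 5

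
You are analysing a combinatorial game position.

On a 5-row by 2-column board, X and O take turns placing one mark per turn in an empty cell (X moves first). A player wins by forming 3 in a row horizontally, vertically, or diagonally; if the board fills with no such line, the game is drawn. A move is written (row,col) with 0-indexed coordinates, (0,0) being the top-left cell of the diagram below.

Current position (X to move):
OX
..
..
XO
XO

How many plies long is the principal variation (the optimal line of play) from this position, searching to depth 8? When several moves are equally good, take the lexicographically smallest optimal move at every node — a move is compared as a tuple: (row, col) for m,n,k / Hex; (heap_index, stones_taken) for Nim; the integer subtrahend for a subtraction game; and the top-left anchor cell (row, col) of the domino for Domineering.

PV length from [OX/../../XO/XO]: 1 ply

[OX/../../XO/XO] X move#1: (1,0):-1/OX/X./../XO/XO, (1,1):-1/OX/.X/../XO/XO, (2,0):+1/OX/../X./XO/XO*, (2,1):+1/OX/../.X/XO/XO
[OX/../X./XO/XO] end (terminal -1, O#2); searched OX/../../XO/XO to 8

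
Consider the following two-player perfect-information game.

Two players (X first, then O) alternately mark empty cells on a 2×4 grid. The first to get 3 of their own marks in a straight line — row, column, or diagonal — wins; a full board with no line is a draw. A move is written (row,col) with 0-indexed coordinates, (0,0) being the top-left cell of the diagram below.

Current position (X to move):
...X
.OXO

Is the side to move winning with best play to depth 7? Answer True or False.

[...X/.OXO] X move#1: (0,0):+0/X..X/.OXO*, (0,1):+0/.X.X/.OXO, (0,2):+0/..XX/.OXO, (1,0):+0/...X/XOXO
[X..X/.OXO] O move#2: (0,1):+0/XO.X/.OXO*, (0,2):+0/X.OX/.OXO, (1,0):+0/X..X/OOXO
[XO.X/.OXO] X move#3: (0,2):+0/XOXX/.OXO*, (1,0):+0/XO.X/XOXO
[XOXX/.OXO] O move#4: (1,0):+0/XOXX/OOXO*
[XOXX/OOXO] end (terminal +0, X#5); searched ...X/.OXO to 7

X winning at [...X/.OXO]: False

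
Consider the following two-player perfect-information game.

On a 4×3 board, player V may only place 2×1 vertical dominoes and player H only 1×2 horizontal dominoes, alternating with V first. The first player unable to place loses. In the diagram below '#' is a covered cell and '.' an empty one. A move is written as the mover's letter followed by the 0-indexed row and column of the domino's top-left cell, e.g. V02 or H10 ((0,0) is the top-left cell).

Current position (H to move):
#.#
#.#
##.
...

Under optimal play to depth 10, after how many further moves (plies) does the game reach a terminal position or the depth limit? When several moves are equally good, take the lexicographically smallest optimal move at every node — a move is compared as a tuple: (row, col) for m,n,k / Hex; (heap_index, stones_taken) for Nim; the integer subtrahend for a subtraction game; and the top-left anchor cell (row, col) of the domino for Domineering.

[#.#/#.#/##./...] H move#1: H30:-1/#.#/#.#/##./##.*, H31:-1/#.#/#.#/##./.##
[#.#/#.#/##./##.] V move#2: V01:+1/###/###/##./##.*, V22:+1/#.#/#.#/###/###
[###/###/##./##.] end (terminal -1, H#3); searched #.#/#.#/##./... to 10

PV length from [#.#/#.#/##./...]: 2 plies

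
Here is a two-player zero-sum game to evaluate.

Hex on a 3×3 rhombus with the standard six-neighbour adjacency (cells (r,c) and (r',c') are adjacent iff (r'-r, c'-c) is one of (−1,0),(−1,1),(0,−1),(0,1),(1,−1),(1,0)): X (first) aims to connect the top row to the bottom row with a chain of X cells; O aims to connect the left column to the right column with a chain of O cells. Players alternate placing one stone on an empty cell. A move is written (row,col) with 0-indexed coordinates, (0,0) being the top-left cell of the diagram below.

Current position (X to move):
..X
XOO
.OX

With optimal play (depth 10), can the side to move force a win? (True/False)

X winning at [..X/XOO/.OX]: True

[..X/XOO/.OX] X move#1: (0,0):-1/X.X/XOO/.OX, (0,1):-1/.XX/XOO/.OX, (2,0):+1/..X/XOO/XOX*
[..X/XOO/XOX] O move#2: (0,0):-1/O.X/XOO/XOX*, (0,1):-1/.OX/XOO/XOX
[O.X/XOO/XOX] X move#3: (0,1):+1/OXX/XOO/XOX*
[OXX/XOO/XOX] end (terminal -1, O#4); searched ..X/XOO/.OX to 10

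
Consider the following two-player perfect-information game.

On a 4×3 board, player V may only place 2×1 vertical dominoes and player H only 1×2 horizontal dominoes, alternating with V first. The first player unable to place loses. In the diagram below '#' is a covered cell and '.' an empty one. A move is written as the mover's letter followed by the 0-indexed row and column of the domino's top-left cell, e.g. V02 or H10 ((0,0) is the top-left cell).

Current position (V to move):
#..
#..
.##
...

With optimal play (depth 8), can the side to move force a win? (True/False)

ply 1, V at #../#../.##/... | V01=+1→##./##./.##/...*; V02=+1→#.#/#.#/.##/...; V20=-1→#../#../###/#..
ply 2, H at ##./##./.##/... | H30=-1→##./##./.##/##.*; H31=-1→##./##./.##/.##
ply 3, V at ##./##./.##/##. | V02=+1→###/###/.##/##.*
ply 4: ###/###/.##/##. is terminal -1 (H); from #../#../.##/... depth 8

V winning at [#../#../.##/...]: True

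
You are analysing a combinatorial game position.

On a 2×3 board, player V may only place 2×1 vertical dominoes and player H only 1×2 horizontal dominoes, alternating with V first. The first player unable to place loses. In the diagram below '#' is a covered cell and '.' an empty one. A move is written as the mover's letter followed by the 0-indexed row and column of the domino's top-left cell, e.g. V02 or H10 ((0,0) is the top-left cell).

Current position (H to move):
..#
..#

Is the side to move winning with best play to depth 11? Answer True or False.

p1 H@[..#/..#]: H00[###/..#]+1* H10[..#/###]+1
p2 V@[###/..#] terminal -1; root [..#/..#] d11

H winning at [..#/..#]: True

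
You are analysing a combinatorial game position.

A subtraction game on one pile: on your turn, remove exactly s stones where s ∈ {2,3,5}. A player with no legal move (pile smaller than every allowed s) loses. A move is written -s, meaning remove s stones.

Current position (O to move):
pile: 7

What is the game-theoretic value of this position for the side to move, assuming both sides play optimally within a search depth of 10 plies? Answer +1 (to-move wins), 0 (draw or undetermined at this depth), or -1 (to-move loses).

value(7, O) = -1

[7] O move#1: -2:-1/5*, -3:-1/4, -5:-1/2
[5] X move#2: -2:-1/3, -3:-1/2, -5:+1/0*
[0] end (terminal -1, O#3); searched 7 to 10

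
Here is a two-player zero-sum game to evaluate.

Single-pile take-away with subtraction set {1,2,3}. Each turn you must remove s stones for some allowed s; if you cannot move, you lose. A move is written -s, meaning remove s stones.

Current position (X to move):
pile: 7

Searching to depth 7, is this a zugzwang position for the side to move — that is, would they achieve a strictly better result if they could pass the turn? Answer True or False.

zugzwang(7, X) = False

[7] X move#1: -1:-1/6, -2:-1/5, -3:+1/4*
[4] O move#2: -1:-1/3*, -2:-1/2, -3:-1/1
[3] X move#3: -1:-1/2, -2:-1/1, -3:+1/0*
[0] end (terminal -1, O#4); searched 7 to 7
pass branch (O moves first from the same position):
  | [7] O move#1: -1:-1/6, -2:-1/5, -3:+1/4*
  | [4] X move#2: -1:-1/3*, -2:-1/2, -3:-1/1
  | [3] O move#3: -1:-1/2, -2:-1/1, -3:+1/0*
  | [0] end (terminal -1, X#4); searched 7 to 7
X moving scores +1; X passing scores -1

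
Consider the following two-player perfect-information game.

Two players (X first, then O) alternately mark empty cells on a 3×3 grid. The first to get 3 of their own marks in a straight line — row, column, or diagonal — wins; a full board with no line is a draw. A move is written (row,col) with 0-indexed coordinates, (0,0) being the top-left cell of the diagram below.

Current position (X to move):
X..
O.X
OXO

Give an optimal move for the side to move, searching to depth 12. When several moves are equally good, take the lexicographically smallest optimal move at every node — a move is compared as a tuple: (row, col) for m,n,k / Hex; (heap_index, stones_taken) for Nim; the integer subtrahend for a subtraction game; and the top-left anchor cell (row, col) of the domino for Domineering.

[X../O.X/OXO] X move#1: (0,1):+1/XX./O.X/OXO*, (0,2):+0/X.X/O.X/OXO, (1,1):+0/X../OXX/OXO
[XX./O.X/OXO] O move#2: (0,2):-1/XXO/O.X/OXO*, (1,1):-1/XX./OOX/OXO
[XXO/O.X/OXO] X move#3: (1,1):+1/XXO/OXX/OXO*
[XXO/OXX/OXO] end (terminal -1, O#4); searched X../O.X/OXO to 12

X's best at [X../O.X/OXO]: (0,1)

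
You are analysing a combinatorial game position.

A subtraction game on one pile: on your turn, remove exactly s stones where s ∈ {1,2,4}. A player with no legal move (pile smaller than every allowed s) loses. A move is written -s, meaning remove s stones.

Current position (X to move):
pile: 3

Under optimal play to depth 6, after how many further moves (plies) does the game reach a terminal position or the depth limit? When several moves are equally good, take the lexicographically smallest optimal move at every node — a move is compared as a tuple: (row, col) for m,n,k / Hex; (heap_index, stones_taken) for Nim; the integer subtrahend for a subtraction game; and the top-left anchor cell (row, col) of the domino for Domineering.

p1 X@[3]: -1[2]-1* -2[1]-1
p2 O@[2]: -1[1]-1 -2[0]+1*
p3 X@[0] terminal -1; root [3] d6

PV length from [3]: 2 plies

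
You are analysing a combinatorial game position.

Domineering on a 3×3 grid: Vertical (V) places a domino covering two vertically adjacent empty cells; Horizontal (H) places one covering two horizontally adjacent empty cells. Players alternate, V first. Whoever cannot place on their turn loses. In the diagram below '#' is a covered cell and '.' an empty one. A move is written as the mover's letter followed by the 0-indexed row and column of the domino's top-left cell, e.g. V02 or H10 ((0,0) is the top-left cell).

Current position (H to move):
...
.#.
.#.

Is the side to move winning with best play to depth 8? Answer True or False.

H winning at [.../.#./.#.]: False

ply 1, H at .../.#./.#. | H00=-1→##./.#./.#.*; H01=-1→.##/.#./.#.
ply 2, V at ##./.#./.#. | V02=+1→###/.##/.#.*; V10=+1→##./##./##.; V12=+1→##./.##/.##
ply 3: ###/.##/.#. is terminal -1 (H); from .../.#./.#. depth 8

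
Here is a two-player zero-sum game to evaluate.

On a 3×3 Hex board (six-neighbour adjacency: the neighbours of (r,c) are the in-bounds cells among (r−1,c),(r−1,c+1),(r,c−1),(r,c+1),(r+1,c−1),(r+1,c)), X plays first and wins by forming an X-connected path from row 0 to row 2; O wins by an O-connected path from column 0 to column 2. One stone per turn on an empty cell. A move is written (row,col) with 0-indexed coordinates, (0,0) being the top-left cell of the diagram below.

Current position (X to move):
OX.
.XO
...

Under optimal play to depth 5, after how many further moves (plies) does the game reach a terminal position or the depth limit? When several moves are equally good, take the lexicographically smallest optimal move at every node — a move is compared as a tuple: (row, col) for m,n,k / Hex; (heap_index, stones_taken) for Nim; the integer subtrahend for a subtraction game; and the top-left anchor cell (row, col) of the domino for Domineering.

PV length from [OX./.XO/...]: 3 plies

ply 1, X at OX./.XO/... | (0,2)=+1→OXX/.XO/...*; (1,0)=+1→OX./XXO/...; (2,0)=+1→OX./.XO/X..; (2,1)=+1→OX./.XO/.X.; (2,2)=+1→OX./.XO/..X
ply 2, O at OXX/.XO/... | (1,0)=-1→OXX/OXO/...*; (2,0)=-1→OXX/.XO/O..; (2,1)=-1→OXX/.XO/.O.; (2,2)=-1→OXX/.XO/..O
ply 3, X at OXX/OXO/... | (2,0)=+1→OXX/OXO/X..*; (2,1)=+1→OXX/OXO/.X.; (2,2)=+1→OXX/OXO/..X
ply 4: OXX/OXO/X.. is terminal -1 (O); from OX./.XO/... depth 5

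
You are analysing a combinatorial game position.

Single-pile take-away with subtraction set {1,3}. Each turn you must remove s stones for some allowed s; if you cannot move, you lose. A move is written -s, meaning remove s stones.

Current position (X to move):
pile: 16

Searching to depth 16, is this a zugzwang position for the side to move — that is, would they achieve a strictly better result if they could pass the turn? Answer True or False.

zugzwang(16, X) = True

p1 X@[16]: -1[15]-1* -3[13]-1
p2 O@[15]: -1[14]+1* -3[12]+1
p3 X@[14]: -1[13]-1* -3[11]-1
p4 O@[13]: -1[12]+1* -3[10]+1
p5 X@[12]: -1[11]-1* -3[9]-1
p6 O@[11]: -1[10]+1* -3[8]+1
p7 X@[10]: -1[9]-1* -3[7]-1
p8 O@[9]: -1[8]+1* -3[6]+1
p9 X@[8]: -1[7]-1* -3[5]-1
p10 O@[7]: -1[6]+1* -3[4]+1
p11 X@[6]: -1[5]-1* -3[3]-1
p12 O@[5]: -1[4]+1* -3[2]+1
p13 X@[4]: -1[3]-1* -3[1]-1
p14 O@[3]: -1[2]+1* -3[0]+1
p15 X@[2]: -1[1]-1*
p16 O@[1]: -1[0]+1*
p17 X@[0] terminal -1; root [16] d16
pass branch (O moves first from the same position):
  | p1 O@[16]: -1[15]-1* -3[13]-1
  | p2 X@[15]: -1[14]+1* -3[12]+1
  | p3 O@[14]: -1[13]-1* -3[11]-1
  | p4 X@[13]: -1[12]+1* -3[10]+1
  | p5 O@[12]: -1[11]-1* -3[9]-1
  | p6 X@[11]: -1[10]+1* -3[8]+1
  | p7 O@[10]: -1[9]-1* -3[7]-1
  | p8 X@[9]: -1[8]+1* -3[6]+1
  | p9 O@[8]: -1[7]-1* -3[5]-1
  | p10 X@[7]: -1[6]+1* -3[4]+1
  | p11 O@[6]: -1[5]-1* -3[3]-1
  | p12 X@[5]: -1[4]+1* -3[2]+1
  | p13 O@[4]: -1[3]-1* -3[1]-1
  | p14 X@[3]: -1[2]+1* -3[0]+1
  | p15 O@[2]: -1[1]-1*
  | p16 X@[1]: -1[0]+1*
  | p17 O@[0] terminal -1; root [16] d16
X moving scores -1; X passing scores +1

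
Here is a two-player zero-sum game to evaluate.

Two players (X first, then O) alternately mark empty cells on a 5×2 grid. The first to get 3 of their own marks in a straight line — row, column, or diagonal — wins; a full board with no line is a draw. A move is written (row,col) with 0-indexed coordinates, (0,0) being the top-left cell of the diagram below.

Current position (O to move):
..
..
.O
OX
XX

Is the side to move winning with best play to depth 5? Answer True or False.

O winning at [../../.O/OX/XX]: False

p1 O@[../../.O/OX/XX]: (0,0)[O./../.O/OX/XX]+0* (0,1)[.O/../.O/OX/XX]+0 (1,0)[../O./.O/OX/XX]+0 (1,1)[../.O/.O/OX/XX]+0 (2,0)[../../OO/OX/XX]+0
p2 X@[O./../.O/OX/XX]: (0,1)[OX/../.O/OX/XX]+0* (1,0)[O./X./.O/OX/XX]+0 (1,1)[O./.X/.O/OX/XX]+0 (2,0)[O./../XO/OX/XX]+0
p3 O@[OX/../.O/OX/XX]: (1,0)[OX/O./.O/OX/XX]+0* (1,1)[OX/.O/.O/OX/XX]+0 (2,0)[OX/../OO/OX/XX]+0
p4 X@[OX/O./.O/OX/XX]: (1,1)[OX/OX/.O/OX/XX]-1 (2,0)[OX/O./XO/OX/XX]+0*
p5 O@[OX/O./XO/OX/XX]: (1,1)[OX/OO/XO/OX/XX]+0*
p6 X@[OX/OO/XO/OX/XX] terminal +0; root [../../.O/OX/XX] d5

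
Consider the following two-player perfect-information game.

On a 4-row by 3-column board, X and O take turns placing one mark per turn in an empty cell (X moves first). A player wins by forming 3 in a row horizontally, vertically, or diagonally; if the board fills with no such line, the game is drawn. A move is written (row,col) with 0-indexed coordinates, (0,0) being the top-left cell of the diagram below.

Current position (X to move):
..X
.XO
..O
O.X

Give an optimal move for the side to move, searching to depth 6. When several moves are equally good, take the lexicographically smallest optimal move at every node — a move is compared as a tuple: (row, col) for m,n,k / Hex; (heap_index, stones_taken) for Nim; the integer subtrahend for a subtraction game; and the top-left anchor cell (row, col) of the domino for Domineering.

X's best at [..X/.XO/..O/O.X]: (2,0)

[..X/.XO/..O/O.X] X move#1: (0,0):-1/X.X/.XO/..O/O.X, (0,1):-1/.XX/.XO/..O/O.X, (1,0):-1/..X/XXO/..O/O.X, (2,0):+1/..X/.XO/X.O/O.X*, (2,1):+1/..X/.XO/.XO/O.X, (3,1):-1/..X/.XO/..O/OXX
[..X/.XO/X.O/O.X] end (terminal -1, O#2); searched ..X/.XO/..O/O.X to 6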